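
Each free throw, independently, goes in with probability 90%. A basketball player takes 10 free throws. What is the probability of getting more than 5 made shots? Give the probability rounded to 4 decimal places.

X ~ Binomial(10, 0.90); P(X ≥ 6) = Σ C(10,k) p^k (1−p)^(10−k) over k:
  k=6: C(10,6)·0.90^6·0.10^4 = 0.011160
  k=7: C(10,7)·0.90^7·0.10^3 = 0.057396
  k=8: C(10,8)·0.90^8·0.10^2 = 0.193710
  k=9: C(10,9)·0.90^9·0.10^1 = 0.387420
  k=10: C(10,10)·0.90^10·0.10^0 = 0.348678
Total = 0.998365

0.9984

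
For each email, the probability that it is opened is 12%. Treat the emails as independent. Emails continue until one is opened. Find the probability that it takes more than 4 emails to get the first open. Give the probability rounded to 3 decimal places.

Y = number of emails to the first success; geometric, p = 0.12.
P(Y > 4) = P(first 4 all fail) = (1−p)^4 = 0.59970

0.600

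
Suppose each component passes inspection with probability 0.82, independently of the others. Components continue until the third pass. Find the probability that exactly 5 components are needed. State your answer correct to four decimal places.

Y = trial on which the third success occurs; negative binomial, r=3, p=0.82.
P(Y=5) = C(4,2) · p^3 · (1−p)^2
= 6 · 0.55137 · 0.0324 = 0.107186

0.1072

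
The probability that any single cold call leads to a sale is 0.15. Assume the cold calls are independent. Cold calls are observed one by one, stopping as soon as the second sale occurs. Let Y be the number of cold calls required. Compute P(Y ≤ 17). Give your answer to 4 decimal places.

0.7475

Finishing within 17 cold calls ⇔ at least 2 successes in the first 17. With X ~ Binomial(17, 0.15), P(Y ≤ 17) = 1 − P(X ≤ 1).
  k=0: C(17,0)·0.15^0·0.85^17 = 0.063113
  k=1: C(17,1)·0.15^1·0.85^16 = 0.189340
1 − 0.252454 = 0.747546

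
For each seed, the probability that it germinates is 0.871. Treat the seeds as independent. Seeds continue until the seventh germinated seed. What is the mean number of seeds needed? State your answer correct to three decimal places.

8.037

Y = total seeds until the seventh success; negative binomial with r=7, p=0.871.
E[Y] = r / p = 7 / 0.871 = 8.03674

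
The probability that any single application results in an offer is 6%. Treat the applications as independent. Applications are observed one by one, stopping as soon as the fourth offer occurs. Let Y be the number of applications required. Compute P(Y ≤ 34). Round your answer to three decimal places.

0.145

Finishing within 34 applications ⇔ at least 4 successes in the first 34. With X ~ Binomial(34, 0.06), P(Y ≤ 34) = 1 − P(X ≤ 3).
  k=0: C(34,0)·0.06^0·0.94^34 = 0.12200
  k=1: C(34,1)·0.06^1·0.94^33 = 0.26476
  k=2: C(34,2)·0.06^2·0.94^32 = 0.27884
  k=3: C(34,3)·0.06^3·0.94^31 = 0.18985
1 − 0.85544 = 0.14456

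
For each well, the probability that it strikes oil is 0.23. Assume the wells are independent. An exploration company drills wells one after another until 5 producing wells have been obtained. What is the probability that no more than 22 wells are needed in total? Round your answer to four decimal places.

0.5943

Finishing within 22 wells ⇔ at least 5 successes in the first 22. With X ~ Binomial(22, 0.23), P(Y ≤ 22) = 1 − P(X ≤ 4).
  k=0: C(22,0)·0.23^0·0.77^22 = 0.003183
  k=1: C(22,1)·0.23^1·0.77^21 = 0.020915
  k=2: C(22,2)·0.23^2·0.77^20 = 0.065597
  k=3: C(22,3)·0.23^3·0.77^19 = 0.130626
  k=4: C(22,4)·0.23^4·0.77^18 = 0.185336
1 − 0.405655 = 0.594345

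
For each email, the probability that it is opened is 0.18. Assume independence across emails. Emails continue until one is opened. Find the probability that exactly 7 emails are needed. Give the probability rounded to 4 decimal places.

0.0547

Geometric (trials to first success), p = 0.18.
P(Y = 7) = (1−p)^6 · p = 0.30401 · 0.18 = 0.054721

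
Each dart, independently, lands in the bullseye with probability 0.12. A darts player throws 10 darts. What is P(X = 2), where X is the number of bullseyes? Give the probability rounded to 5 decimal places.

X ~ Binomial(n=10, p=0.12).
P(X=2) = C(10,2) · p^2 · (1−p)^8
= 45 · 0.0144 · 0.35963 = 0.2330432

0.23304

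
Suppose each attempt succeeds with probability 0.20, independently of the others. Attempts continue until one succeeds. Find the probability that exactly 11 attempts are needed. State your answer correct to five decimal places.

0.02147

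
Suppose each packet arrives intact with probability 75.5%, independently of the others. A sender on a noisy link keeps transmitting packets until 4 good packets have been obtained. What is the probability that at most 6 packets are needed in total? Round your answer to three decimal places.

0.838

Finishing within 6 packets ⇔ at least 4 successes in the first 6. With X ~ Binomial(6, 0.755), P(Y ≤ 6) = 1 − P(X ≤ 3).
  k=0: C(6,0)·0.755^0·0.245^6 = 0.00022
  k=1: C(6,1)·0.755^1·0.245^5 = 0.00400
  k=2: C(6,2)·0.755^2·0.245^4 = 0.03081
  k=3: C(6,3)·0.755^3·0.245^3 = 0.12658
1 − 0.16160 = 0.83840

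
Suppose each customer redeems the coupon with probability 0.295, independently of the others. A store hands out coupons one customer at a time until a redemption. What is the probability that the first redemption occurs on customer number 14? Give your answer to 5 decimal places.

Geometric (trials to first success), p = 0.295.
P(Y = 14) = (1−p)^13 · p = 0.010628 · 0.295 = 0.0031353

0.00314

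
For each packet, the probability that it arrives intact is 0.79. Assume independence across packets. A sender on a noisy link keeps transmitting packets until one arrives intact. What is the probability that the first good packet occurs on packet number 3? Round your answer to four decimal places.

Geometric (trials to first success), p = 0.79.
P(Y = 3) = (1−p)^2 · p = 0.0441 · 0.79 = 0.034839

0.0348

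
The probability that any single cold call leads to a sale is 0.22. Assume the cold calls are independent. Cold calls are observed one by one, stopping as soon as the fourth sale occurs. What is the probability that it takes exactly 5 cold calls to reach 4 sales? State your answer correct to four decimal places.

0.0073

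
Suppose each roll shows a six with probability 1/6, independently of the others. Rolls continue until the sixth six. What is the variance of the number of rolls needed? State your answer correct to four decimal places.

180.0000

Y = total rolls until the sixth success; negative binomial with r=6, p=0.166667.
Var(Y) = r(1−p)/p² = 6·0.833333 / 0.166667² = 180.000000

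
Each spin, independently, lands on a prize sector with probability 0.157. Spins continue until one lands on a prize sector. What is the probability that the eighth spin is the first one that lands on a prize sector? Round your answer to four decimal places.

0.0475

Geometric (trials to first success), p = 0.157.
P(Y = 8) = (1−p)^7 · p = 0.30255 · 0.157 = 0.047500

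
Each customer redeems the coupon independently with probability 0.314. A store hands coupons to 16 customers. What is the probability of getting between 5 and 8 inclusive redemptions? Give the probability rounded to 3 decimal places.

X ~ Binomial(16, 0.314); P(5 ≤ X ≤ 8) = Σ C(16,k) p^k (1−p)^(16−k) over k:
  k=5: C(16,5)·0.314^5·0.686^11 = 0.21110
  k=6: C(16,6)·0.314^6·0.686^10 = 0.17715
  k=7: C(16,7)·0.314^7·0.686^9 = 0.11584
  k=8: C(16,8)·0.314^8·0.686^8 = 0.05965
Total = 0.56374

0.564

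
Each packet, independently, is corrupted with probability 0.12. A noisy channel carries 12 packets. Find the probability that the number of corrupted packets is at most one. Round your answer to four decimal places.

0.5686

X ~ Binomial(12, 0.12); P(X ≤ 1) = Σ C(12,k) p^k (1−p)^(12−k) over k:
  k=0: C(12,0)·0.12^0·0.88^12 = 0.215671
  k=1: C(12,1)·0.12^1·0.88^11 = 0.352916
Total = 0.568588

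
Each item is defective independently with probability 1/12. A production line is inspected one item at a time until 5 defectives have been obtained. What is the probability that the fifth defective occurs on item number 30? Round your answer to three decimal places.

Y = trial on which the fifth success occurs; negative binomial, r=5, p=0.083333.
P(Y=30) = C(29,4) · p^5 · (1−p)^25
= 23751 · 4.0188e-06 · 0.11358 = 0.01084

0.011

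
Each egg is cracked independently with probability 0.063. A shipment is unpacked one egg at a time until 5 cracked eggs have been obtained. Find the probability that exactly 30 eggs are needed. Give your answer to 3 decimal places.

0.005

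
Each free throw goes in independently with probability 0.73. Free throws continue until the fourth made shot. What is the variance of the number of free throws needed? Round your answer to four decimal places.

Y = total free throws until the fourth success; negative binomial with r=4, p=0.73.
Var(Y) = r(1−p)/p² = 4·0.27 / 0.73² = 2.026647

2.0266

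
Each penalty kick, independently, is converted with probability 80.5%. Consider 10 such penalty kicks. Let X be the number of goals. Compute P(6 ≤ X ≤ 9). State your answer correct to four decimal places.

0.8561

X ~ Binomial(10, 0.805); P(6 ≤ X ≤ 9) = Σ C(10,k) p^k (1−p)^(10−k) over k:
  k=6: C(10,6)·0.805^6·0.195^4 = 0.082629
  k=7: C(10,7)·0.805^7·0.195^3 = 0.194920
  k=8: C(10,8)·0.805^8·0.195^2 = 0.301751
  k=9: C(10,9)·0.805^9·0.195^1 = 0.276820
Total = 0.856120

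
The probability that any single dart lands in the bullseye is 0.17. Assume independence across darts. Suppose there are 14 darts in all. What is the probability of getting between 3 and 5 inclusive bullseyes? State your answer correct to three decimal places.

X ~ Binomial(14, 0.17); P(3 ≤ X ≤ 5) = Σ C(14,k) p^k (1−p)^(14−k) over k:
  k=3: C(14,3)·0.17^3·0.83^11 = 0.23031
  k=4: C(14,4)·0.17^4·0.83^10 = 0.12972
  k=5: C(14,5)·0.17^5·0.83^9 = 0.05314
Total = 0.41317

0.413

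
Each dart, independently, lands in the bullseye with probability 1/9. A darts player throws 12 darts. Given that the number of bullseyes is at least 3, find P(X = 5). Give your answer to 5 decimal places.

X ~ Binomial(12, 0.111111). Want P(X=5 | X≥3) = P(X=5) / P(X≥3).
P(X=5) = C(12,5)·0.111111^5·0.888889^7 = 0.0058809
P(X≥3) = 1 − 0.2433155 − 0.3649732 − 0.2509191 = 0.1407922
Ratio = 0.0058809 / 0.1407922 = 0.0417702

0.04177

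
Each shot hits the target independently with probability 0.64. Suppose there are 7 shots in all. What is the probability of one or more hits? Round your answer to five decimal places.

0.99922

P(at least one) = 1 − P(none) = 1 − (1 − 0.64)^7
= 1 − 0.0007836 = 0.9992164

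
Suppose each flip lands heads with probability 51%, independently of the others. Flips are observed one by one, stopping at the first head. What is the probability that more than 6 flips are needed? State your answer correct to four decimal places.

Y = number of flips to the first success; geometric, p = 0.51.
P(Y > 6) = P(first 6 all fail) = (1−p)^6 = 0.013841

0.0138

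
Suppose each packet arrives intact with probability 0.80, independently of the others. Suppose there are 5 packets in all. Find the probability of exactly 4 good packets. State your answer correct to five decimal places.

0.40960

X ~ Binomial(n=5, p=0.80).
P(X=4) = C(5,4) · p^4 · (1−p)^1
= 5 · 0.4096 · 0.2 = 0.4096000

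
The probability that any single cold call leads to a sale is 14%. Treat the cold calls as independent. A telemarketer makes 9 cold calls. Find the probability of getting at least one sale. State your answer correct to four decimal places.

P(at least one) = 1 − P(none) = 1 − (1 − 0.14)^9
= 1 − 0.257327 = 0.742673

0.7427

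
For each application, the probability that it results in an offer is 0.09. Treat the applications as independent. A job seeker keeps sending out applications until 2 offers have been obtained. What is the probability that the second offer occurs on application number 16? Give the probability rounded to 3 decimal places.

0.032

Y = trial on which the second success occurs; negative binomial, r=2, p=0.09.
P(Y=16) = C(15,1) · p^2 · (1−p)^14
= 15 · 0.0081 · 0.26704 = 0.03245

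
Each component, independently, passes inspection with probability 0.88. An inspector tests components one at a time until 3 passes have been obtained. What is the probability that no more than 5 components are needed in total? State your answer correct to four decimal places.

Finishing within 5 components ⇔ at least 3 successes in the first 5. With X ~ Binomial(5, 0.88), P(Y ≤ 5) = 1 − P(X ≤ 2).
  k=0: C(5,0)·0.88^0·0.12^5 = 0.000025
  k=1: C(5,1)·0.88^1·0.12^4 = 0.000912
  k=2: C(5,2)·0.88^2·0.12^3 = 0.013382
1 − 0.014319 = 0.985681

0.9857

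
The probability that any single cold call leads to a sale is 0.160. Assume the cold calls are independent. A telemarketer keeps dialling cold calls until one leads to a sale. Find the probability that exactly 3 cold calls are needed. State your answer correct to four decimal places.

0.1129

Geometric (trials to first success), p = 0.16.
P(Y = 3) = (1−p)^2 · p = 0.7056 · 0.16 = 0.112896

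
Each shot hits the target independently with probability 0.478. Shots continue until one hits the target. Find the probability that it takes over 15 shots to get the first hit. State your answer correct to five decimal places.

0.00006

Y = number of shots to the first success; geometric, p = 0.478.
P(Y > 15) = P(first 15 all fail) = (1−p)^15 = 0.0000582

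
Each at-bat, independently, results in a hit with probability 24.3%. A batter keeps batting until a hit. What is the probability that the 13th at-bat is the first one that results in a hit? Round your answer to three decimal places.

Geometric (trials to first success), p = 0.243.
P(Y = 13) = (1−p)^12 · p = 0.035412 · 0.243 = 0.00861

0.009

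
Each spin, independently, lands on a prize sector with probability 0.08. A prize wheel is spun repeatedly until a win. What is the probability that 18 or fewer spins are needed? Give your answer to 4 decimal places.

Y = number of spins to the first success; geometric, p = 0.08.
P(Y ≤ 18) = 1 − (1−p)^18 = 1 − 0.222936 = 0.777064

0.7771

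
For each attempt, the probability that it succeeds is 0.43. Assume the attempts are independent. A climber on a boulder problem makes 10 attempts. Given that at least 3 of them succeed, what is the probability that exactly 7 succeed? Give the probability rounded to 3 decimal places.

0.069

X ~ Binomial(10, 0.43). Want P(X=7 | X≥3) = P(X=7) / P(X≥3).
P(X=7) = C(10,7)·0.43^7·0.57^3 = 0.06041
P(X≥3) = 1 − 0.00362 − 0.02731 − 0.09271 = 0.87635
Ratio = 0.06041 / 0.87635 = 0.06893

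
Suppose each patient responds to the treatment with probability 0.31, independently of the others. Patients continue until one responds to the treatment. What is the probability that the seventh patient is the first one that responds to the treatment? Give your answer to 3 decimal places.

0.033

Geometric (trials to first success), p = 0.31.
P(Y = 7) = (1−p)^6 · p = 0.10792 · 0.31 = 0.03345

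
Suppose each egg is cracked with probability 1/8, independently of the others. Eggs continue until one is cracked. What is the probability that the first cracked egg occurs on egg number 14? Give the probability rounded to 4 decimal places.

Geometric (trials to first success), p = 0.125.
P(Y = 14) = (1−p)^13 · p = 0.17624 · 0.125 = 0.022030

0.0220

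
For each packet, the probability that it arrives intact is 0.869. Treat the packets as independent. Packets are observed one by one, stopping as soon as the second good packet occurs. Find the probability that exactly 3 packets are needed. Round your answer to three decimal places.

0.198

Y = trial on which the second success occurs; negative binomial, r=2, p=0.869.
P(Y=3) = C(2,1) · p^2 · (1−p)^1
= 2 · 0.75516 · 0.131 = 0.19785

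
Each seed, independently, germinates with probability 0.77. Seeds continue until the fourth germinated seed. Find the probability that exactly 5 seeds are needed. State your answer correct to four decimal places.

Y = trial on which the fourth success occurs; negative binomial, r=4, p=0.77.
P(Y=5) = C(4,3) · p^4 · (1−p)^1
= 4 · 0.35153 · 0.23 = 0.323408

0.3234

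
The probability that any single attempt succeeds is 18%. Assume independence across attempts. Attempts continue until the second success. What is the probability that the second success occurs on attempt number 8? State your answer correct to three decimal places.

0.069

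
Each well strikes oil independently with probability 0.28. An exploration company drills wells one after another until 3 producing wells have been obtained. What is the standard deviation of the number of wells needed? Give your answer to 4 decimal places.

Y = total wells until the third success; negative binomial with r=3, p=0.28.
SD(Y) = √[r(1−p)/p²] = √(27.551020) = 5.248907

5.2489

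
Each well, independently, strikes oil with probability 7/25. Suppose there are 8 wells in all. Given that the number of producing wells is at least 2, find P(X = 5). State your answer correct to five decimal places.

0.05116

X ~ Binomial(8, 0.28). Want P(X=5 | X≥2) = P(X=5) / P(X≥2).
P(X=5) = C(8,5)·0.28^5·0.72^3 = 0.0359729
P(X≥2) = 1 − 0.0722204 − 0.2246857 = 0.7030939
Ratio = 0.0359729 / 0.7030939 = 0.0511638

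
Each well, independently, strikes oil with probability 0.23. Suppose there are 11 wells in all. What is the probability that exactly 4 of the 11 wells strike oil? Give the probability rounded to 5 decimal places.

0.14820

X ~ Binomial(n=11, p=0.23).
P(X=4) = C(11,4) · p^4 · (1−p)^7
= 330 · 0.0027984 · 0.16049 = 0.1482041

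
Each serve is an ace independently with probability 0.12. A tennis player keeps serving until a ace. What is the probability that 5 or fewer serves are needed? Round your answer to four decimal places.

Y = number of serves to the first success; geometric, p = 0.12.
P(Y ≤ 5) = 1 − (1−p)^5 = 1 − 0.527732 = 0.472268

0.4723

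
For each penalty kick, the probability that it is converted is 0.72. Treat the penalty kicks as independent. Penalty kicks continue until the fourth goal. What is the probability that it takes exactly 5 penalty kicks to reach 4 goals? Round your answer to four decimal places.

0.3010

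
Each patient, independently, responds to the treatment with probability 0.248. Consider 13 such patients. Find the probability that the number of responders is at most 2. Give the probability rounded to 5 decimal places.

X ~ Binomial(13, 0.248); P(X ≤ 2) = Σ C(13,k) p^k (1−p)^(13−k) over k:
  k=0: C(13,0)·0.248^0·0.752^13 = 0.0245942
  k=1: C(13,1)·0.248^1·0.752^12 = 0.1054409
  k=2: C(13,2)·0.248^2·0.752^11 = 0.2086384
Total = 0.3386734

0.33867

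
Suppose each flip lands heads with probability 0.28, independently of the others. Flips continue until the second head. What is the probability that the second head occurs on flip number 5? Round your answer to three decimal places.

Y = trial on which the second success occurs; negative binomial, r=2, p=0.28.
P(Y=5) = C(4,1) · p^2 · (1−p)^3
= 4 · 0.0784 · 0.37325 = 0.11705

0.117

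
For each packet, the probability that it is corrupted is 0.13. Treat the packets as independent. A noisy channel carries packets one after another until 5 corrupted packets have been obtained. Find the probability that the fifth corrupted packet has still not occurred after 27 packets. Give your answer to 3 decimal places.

Needing more than 27 packets ⇔ fewer than 5 successes in the first 27. With X ~ Binomial(27, 0.13), P(Y > 27) = P(X ≤ 4).
  k=0: C(27,0)·0.13^0·0.87^27 = 0.02328
  k=1: C(27,1)·0.13^1·0.87^26 = 0.09393
  k=2: C(27,2)·0.13^2·0.87^25 = 0.18246
  k=3: C(27,3)·0.13^3·0.87^24 = 0.22721
  k=4: C(27,4)·0.13^4·0.87^23 = 0.20370
P(X ≤ 4) = 0.73058

0.731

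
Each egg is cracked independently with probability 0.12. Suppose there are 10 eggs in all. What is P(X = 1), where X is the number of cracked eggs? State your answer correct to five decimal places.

0.37977

X ~ Binomial(n=10, p=0.12).
P(X=1) = C(10,1) · p^1 · (1−p)^9
= 10 · 0.12 · 0.31648 = 0.3797741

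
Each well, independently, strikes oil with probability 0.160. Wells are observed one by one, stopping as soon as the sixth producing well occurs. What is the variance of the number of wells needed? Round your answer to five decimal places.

196.87500

Y = total wells until the sixth success; negative binomial with r=6, p=0.16.
Var(Y) = r(1−p)/p² = 6·0.84 / 0.16² = 196.8750000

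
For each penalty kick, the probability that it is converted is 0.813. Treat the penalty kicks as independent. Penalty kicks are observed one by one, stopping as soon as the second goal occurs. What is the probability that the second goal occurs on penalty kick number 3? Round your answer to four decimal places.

0.2472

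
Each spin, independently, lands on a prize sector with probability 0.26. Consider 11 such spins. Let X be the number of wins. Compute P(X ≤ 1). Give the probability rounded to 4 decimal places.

0.1773

X ~ Binomial(11, 0.26); P(X ≤ 1) = Σ C(11,k) p^k (1−p)^(11−k) over k:
  k=0: C(11,0)·0.26^0·0.74^11 = 0.036438
  k=1: C(11,1)·0.26^1·0.74^10 = 0.140826
Total = 0.177264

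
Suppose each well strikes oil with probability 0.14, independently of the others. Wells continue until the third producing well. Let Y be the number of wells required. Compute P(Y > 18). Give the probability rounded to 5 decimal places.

0.52874

Needing more than 18 wells ⇔ fewer than 3 successes in the first 18. With X ~ Binomial(18, 0.14), P(Y > 18) = P(X ≤ 2).
  k=0: C(18,0)·0.14^0·0.86^18 = 0.0662174
  k=1: C(18,1)·0.14^1·0.86^17 = 0.1940324
  k=2: C(18,2)·0.14^2·0.86^16 = 0.2684867
P(X ≤ 2) = 0.5287364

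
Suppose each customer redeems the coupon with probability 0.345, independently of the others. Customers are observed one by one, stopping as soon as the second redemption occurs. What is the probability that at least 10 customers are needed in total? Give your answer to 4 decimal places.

Needing more than 9 customers ⇔ fewer than 2 successes in the first 9. With X ~ Binomial(9, 0.345), P(Y > 9) = P(X ≤ 1).
  k=0: C(9,0)·0.345^0·0.655^9 = 0.022191
  k=1: C(9,1)·0.345^1·0.655^8 = 0.105194
P(X ≤ 1) = 0.127385

0.1274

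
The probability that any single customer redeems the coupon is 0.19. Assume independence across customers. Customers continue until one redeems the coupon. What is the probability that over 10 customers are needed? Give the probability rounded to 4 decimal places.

0.1216

Y = number of customers to the first success; geometric, p = 0.19.
P(Y > 10) = P(first 10 all fail) = (1−p)^10 = 0.121577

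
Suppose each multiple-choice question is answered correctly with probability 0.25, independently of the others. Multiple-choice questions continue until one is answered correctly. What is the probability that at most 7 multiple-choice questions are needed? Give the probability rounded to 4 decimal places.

Y = number of multiple-choice questions to the first success; geometric, p = 0.25.
P(Y ≤ 7) = 1 − (1−p)^7 = 1 − 0.133484 = 0.866516

0.8665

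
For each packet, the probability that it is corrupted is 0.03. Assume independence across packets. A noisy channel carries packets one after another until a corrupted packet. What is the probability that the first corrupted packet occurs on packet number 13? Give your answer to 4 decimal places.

0.0208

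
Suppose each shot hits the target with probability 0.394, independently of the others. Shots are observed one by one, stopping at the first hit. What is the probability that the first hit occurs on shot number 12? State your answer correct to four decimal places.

0.0016

Geometric (trials to first success), p = 0.394.
P(Y = 12) = (1−p)^11 · p = 0.0040476 · 0.394 = 0.001595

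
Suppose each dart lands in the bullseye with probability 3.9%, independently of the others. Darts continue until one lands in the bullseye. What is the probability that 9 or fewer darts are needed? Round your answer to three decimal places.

0.301

Y = number of darts to the first success; geometric, p = 0.039.
P(Y ≤ 9) = 1 − (1−p)^9 = 1 − 0.69905 = 0.30095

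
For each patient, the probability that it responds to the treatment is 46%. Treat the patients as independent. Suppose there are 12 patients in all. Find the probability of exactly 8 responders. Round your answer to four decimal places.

0.0844

X ~ Binomial(n=12, p=0.46).
P(X=8) = C(12,8) · p^8 · (1−p)^4
= 495 · 0.0020048 · 0.085031 = 0.084381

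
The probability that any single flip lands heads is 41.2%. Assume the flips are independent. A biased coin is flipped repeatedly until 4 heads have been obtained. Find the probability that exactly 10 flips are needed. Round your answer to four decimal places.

0.1000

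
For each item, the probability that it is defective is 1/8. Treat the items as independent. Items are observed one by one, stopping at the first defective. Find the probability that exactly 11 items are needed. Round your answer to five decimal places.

Geometric (trials to first success), p = 0.125.
P(Y = 11) = (1−p)^10 · p = 0.26308 · 0.125 = 0.0328844

0.03288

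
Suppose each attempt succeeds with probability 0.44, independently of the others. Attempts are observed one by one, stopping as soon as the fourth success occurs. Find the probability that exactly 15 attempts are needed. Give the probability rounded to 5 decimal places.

0.02317

Y = trial on which the fourth success occurs; negative binomial, r=4, p=0.44.
P(Y=15) = C(14,3) · p^4 · (1−p)^11
= 364 · 0.037481 · 0.0016985 = 0.0231729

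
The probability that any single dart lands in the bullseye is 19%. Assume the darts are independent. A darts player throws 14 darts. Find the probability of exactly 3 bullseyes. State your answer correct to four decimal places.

X ~ Binomial(n=14, p=0.19).
P(X=3) = C(14,3) · p^3 · (1−p)^11
= 364 · 0.006859 · 0.098477 = 0.245865

0.2459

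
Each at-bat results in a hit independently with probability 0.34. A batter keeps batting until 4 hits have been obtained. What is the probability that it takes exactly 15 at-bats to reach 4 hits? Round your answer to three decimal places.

Y = trial on which the fourth success occurs; negative binomial, r=4, p=0.34.
P(Y=15) = C(14,3) · p^4 · (1−p)^11
= 364 · 0.013363 · 0.010351 = 0.05035

0.050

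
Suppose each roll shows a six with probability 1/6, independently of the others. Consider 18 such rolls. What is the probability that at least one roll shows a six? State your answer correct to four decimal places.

P(at least one) = 1 − P(none) = 1 − (1 − 0.166667)^18
= 1 − 0.037561 = 0.962439

0.9624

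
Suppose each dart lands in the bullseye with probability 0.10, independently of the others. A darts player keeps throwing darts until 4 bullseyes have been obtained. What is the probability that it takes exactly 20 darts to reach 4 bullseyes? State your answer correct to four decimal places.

Y = trial on which the fourth success occurs; negative binomial, r=4, p=0.10.
P(Y=20) = C(19,3) · p^4 · (1−p)^16
= 969 · 0.0001 · 0.1853 = 0.017956

0.0180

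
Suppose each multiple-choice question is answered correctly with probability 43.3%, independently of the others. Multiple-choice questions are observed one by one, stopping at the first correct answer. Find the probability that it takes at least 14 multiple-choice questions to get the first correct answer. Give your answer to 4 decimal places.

0.0006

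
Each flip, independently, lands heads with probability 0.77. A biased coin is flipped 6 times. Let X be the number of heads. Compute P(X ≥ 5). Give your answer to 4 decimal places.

0.5820

X ~ Binomial(6, 0.77); P(X ≥ 5) = Σ C(6,k) p^k (1−p)^(6−k) over k:
  k=5: C(6,5)·0.77^5·0.23^1 = 0.373536
  k=6: C(6,6)·0.77^6·0.23^0 = 0.208422
Total = 0.581959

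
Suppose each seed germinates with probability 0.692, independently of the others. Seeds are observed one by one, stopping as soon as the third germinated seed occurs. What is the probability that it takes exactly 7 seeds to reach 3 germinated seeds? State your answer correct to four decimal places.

0.0447

Y = trial on which the third success occurs; negative binomial, r=3, p=0.692.
P(Y=7) = C(6,2) · p^3 · (1−p)^4
= 15 · 0.33137 · 0.0089992 = 0.044731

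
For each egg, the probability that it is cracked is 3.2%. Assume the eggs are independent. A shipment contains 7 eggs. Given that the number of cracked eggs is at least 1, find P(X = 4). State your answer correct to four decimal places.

X ~ Binomial(7, 0.032). Want P(X=4 | X≥1) = P(X=4) / P(X≥1).
P(X=4) = C(7,4)·0.032^4·0.968^3 = 0.000033
P(X≥1) = 1 − 0.796393 = 0.203607
Ratio = 0.000033 / 0.203607 = 0.000163

0.0002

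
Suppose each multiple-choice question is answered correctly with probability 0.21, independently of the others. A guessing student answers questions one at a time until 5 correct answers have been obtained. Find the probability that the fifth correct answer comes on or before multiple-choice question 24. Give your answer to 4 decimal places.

0.5881

Finishing within 24 multiple-choice questions ⇔ at least 5 successes in the first 24. With X ~ Binomial(24, 0.21), P(Y ≤ 24) = 1 − P(X ≤ 4).
  k=0: C(24,0)·0.21^0·0.79^24 = 0.003492
  k=1: C(24,1)·0.21^1·0.79^23 = 0.022277
  k=2: C(24,2)·0.21^2·0.79^22 = 0.068099
  k=3: C(24,3)·0.21^3·0.79^21 = 0.132751
  k=4: C(24,4)·0.21^4·0.79^20 = 0.185263
1 − 0.411882 = 0.588118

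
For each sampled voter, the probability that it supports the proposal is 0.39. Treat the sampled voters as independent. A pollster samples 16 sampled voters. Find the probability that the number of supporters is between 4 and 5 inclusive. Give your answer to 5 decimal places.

0.28325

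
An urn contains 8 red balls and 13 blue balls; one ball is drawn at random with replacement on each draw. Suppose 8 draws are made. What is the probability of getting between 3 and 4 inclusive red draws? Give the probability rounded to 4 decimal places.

0.4980

X ~ Binomial(8, 0.380952); P(3 ≤ X ≤ 4) = Σ C(8,k) p^k (1−p)^(8−k) over k:
  k=3: C(8,3)·0.380952^3·0.619048^5 = 0.281462
  k=4: C(8,4)·0.380952^4·0.619048^4 = 0.216510
Total = 0.497972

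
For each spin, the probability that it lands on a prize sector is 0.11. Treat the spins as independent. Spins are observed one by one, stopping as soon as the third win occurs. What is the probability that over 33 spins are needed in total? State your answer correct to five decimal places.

0.28094

Needing more than 33 spins ⇔ fewer than 3 successes in the first 33. With X ~ Binomial(33, 0.11), P(Y > 33) = P(X ≤ 2).
  k=0: C(33,0)·0.11^0·0.89^33 = 0.0213732
  k=1: C(33,1)·0.11^1·0.89^32 = 0.0871740
  k=2: C(33,2)·0.11^2·0.89^31 = 0.1723890
P(X ≤ 2) = 0.2809362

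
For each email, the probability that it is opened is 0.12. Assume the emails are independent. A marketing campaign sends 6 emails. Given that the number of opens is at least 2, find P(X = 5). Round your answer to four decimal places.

X ~ Binomial(6, 0.12). Want P(X=5 | X≥2) = P(X=5) / P(X≥2).
P(X=5) = C(6,5)·0.12^5·0.88^1 = 0.000131
P(X≥2) = 1 − 0.464404 − 0.379967 = 0.155629
Ratio = 0.000131 / 0.155629 = 0.000844

0.0008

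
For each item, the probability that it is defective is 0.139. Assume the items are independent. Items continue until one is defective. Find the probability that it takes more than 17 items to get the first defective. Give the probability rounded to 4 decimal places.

0.0785

Y = number of items to the first success; geometric, p = 0.139.
P(Y > 17) = P(first 17 all fail) = (1−p)^17 = 0.078533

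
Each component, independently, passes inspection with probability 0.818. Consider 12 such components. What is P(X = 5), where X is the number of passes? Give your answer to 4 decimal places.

0.0019

X ~ Binomial(n=12, p=0.818).
P(X=5) = C(12,5) · p^5 · (1−p)^7
= 792 · 0.36624 · 6.6145e-06 = 0.001919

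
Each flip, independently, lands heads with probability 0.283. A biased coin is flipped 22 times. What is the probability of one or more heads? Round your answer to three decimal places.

0.999

P(at least one) = 1 − P(none) = 1 − (1 − 0.283)^22
= 1 − 0.00066 = 0.99934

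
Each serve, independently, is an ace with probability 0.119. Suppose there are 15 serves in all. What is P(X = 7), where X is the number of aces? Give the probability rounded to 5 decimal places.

X ~ Binomial(n=15, p=0.119).
P(X=7) = C(15,7) · p^7 · (1−p)^8
= 6435 · 3.3793e-07 · 0.36292 = 0.0007892

0.00079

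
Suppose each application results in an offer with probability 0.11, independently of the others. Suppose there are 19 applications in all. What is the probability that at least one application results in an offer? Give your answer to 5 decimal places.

0.89075

P(at least one) = 1 − P(none) = 1 − (1 − 0.11)^19
= 1 − 0.1092472 = 0.8907528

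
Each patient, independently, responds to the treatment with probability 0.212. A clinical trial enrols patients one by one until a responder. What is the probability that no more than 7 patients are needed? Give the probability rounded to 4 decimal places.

0.8113

Y = number of patients to the first success; geometric, p = 0.212.
P(Y ≤ 7) = 1 − (1−p)^7 = 1 − 0.188662 = 0.811338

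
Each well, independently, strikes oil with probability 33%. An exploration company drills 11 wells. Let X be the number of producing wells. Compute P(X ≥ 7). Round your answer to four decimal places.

0.0366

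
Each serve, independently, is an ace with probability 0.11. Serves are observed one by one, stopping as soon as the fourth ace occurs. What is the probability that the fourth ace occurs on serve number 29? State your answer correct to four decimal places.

Y = trial on which the fourth success occurs; negative binomial, r=4, p=0.11.
P(Y=29) = C(28,3) · p^4 · (1−p)^25
= 3276 · 0.00014641 · 0.054294 = 0.026041

0.0260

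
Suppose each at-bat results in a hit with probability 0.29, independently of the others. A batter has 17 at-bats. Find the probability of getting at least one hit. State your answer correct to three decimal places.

P(at least one) = 1 − P(none) = 1 − (1 − 0.29)^17
= 1 − 0.00296 = 0.99704

0.997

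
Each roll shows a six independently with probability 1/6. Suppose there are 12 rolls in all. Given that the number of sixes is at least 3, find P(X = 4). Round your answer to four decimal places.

0.2754

X ~ Binomial(12, 0.166667). Want P(X=4 | X≥3) = P(X=4) / P(X≥3).
P(X=4) = C(12,4)·0.166667^4·0.833333^8 = 0.088828
P(X≥3) = 1 − 0.112157 − 0.269176 − 0.296094 = 0.322574
Ratio = 0.088828 / 0.322574 = 0.275373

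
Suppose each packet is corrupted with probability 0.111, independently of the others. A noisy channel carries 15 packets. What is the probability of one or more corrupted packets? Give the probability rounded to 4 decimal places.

0.8288

P(at least one) = 1 − P(none) = 1 − (1 − 0.111)^15
= 1 − 0.171209 = 0.828791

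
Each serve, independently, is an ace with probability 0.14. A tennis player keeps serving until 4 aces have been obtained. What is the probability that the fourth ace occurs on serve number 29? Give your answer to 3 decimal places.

0.029

Y = trial on which the fourth success occurs; negative binomial, r=4, p=0.14.
P(Y=29) = C(28,3) · p^4 · (1−p)^25
= 3276 · 0.00038416 · 0.023039 = 0.02899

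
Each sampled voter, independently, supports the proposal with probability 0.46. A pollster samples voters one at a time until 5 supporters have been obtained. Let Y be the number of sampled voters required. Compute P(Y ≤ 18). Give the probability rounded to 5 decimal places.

0.96581

Finishing within 18 sampled voters ⇔ at least 5 successes in the first 18. With X ~ Binomial(18, 0.46), P(Y ≤ 18) = 1 − P(X ≤ 4).
  k=0: C(18,0)·0.46^0·0.54^18 = 0.0000152
  k=1: C(18,1)·0.46^1·0.54^17 = 0.0002337
  k=2: C(18,2)·0.46^2·0.54^16 = 0.0016924
  k=3: C(18,3)·0.46^3·0.54^15 = 0.0076890
  k=4: C(18,4)·0.46^4·0.54^14 = 0.0245621
1 − 0.0341925 = 0.9658075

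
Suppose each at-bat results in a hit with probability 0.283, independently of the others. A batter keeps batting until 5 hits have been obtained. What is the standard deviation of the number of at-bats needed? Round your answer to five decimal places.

6.69049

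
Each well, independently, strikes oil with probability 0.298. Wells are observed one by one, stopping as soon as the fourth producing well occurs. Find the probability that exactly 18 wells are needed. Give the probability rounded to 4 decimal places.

0.0379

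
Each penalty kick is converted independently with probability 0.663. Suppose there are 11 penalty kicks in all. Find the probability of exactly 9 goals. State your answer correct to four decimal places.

0.1546

X ~ Binomial(n=11, p=0.663).
P(X=9) = C(11,9) · p^9 · (1−p)^2
= 55 · 0.024753 · 0.11357 = 0.154612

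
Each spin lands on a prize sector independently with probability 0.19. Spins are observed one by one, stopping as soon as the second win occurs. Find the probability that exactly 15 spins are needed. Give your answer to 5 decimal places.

0.03265

Y = trial on which the second success occurs; negative binomial, r=2, p=0.19.
P(Y=15) = C(14,1) · p^2 · (1−p)^13
= 14 · 0.0361 · 0.064611 = 0.0326543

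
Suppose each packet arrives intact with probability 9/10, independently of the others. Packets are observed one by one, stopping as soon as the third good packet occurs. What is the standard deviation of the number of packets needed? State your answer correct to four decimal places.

0.6086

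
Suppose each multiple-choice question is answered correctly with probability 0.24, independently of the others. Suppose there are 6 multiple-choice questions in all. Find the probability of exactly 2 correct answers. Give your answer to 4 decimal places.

X ~ Binomial(n=6, p=0.24).
P(X=2) = C(6,2) · p^2 · (1−p)^4
= 15 · 0.0576 · 0.33362 = 0.288249

0.2882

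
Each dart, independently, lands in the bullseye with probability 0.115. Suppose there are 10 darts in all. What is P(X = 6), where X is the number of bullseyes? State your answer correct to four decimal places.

0.0003

X ~ Binomial(n=10, p=0.115).
P(X=6) = C(10,6) · p^6 · (1−p)^4
= 210 · 2.3131e-06 · 0.61344 = 0.000298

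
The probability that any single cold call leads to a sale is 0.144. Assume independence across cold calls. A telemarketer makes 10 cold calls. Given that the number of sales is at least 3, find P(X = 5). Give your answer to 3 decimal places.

X ~ Binomial(10, 0.144). Want P(X=5 | X≥3) = P(X=5) / P(X≥3).
P(X=5) = C(10,5)·0.144^5·0.856^5 = 0.00717
P(X≥3) = 1 − 0.21122 − 0.35533 − 0.26898 = 0.16447
Ratio = 0.00717 / 0.16447 = 0.04360

0.044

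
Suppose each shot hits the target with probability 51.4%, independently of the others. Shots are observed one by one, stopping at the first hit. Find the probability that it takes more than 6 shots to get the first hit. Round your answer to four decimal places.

0.0132

Y = number of shots to the first success; geometric, p = 0.514.
P(Y > 6) = P(first 6 all fail) = (1−p)^6 = 0.013177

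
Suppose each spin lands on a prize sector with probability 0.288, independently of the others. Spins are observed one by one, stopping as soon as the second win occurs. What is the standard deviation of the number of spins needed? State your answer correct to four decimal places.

Y = total spins until the second success; negative binomial with r=2, p=0.288.
SD(Y) = √[r(1−p)/p²] = √(17.168210) = 4.143454

4.1435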